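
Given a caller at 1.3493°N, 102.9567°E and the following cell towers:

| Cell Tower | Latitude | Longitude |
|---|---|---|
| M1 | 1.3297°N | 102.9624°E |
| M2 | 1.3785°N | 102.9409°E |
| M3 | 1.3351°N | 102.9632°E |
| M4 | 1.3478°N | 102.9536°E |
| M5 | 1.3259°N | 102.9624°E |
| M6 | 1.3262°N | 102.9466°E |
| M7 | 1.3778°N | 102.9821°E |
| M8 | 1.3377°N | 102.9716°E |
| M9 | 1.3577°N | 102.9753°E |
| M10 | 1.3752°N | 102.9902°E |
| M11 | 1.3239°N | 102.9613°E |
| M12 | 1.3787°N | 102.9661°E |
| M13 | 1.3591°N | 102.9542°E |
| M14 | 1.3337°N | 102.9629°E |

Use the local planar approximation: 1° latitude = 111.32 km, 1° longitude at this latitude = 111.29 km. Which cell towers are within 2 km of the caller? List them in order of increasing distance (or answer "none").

M4, M13, M3, M14

Distances from 1.3493°N, 102.9567°E:
M1: √((-0.0196·111.32)² + (0.0057·111.29)²) = √(4.760565 + 0.402404) = 2.2722 km
M2: √((0.0292·111.32)² + (-0.0158·111.29)²) = √(10.566036 + 3.091907) = 3.6957 km
M3: √((-0.0142·111.32)² + (0.0065·111.29)²) = √(2.498752 + 0.523286) = 1.7384 km
M4: √((-0.0015·111.32)² + (-0.0031·111.29)²) = √(0.027882 + 0.119024) = 0.3833 km
M5: √((-0.0234·111.32)² + (0.0057·111.29)²) = √(6.785441 + 0.402404) = 2.6810 km
M6: √((-0.0231·111.32)² + (-0.0101·111.29)²) = √(6.612571 + 1.263441) = 2.8064 km
M7: √((0.0285·111.32)² + (0.0254·111.29)²) = √(10.065518 + 7.990606) = 4.2492 km
M8: √((-0.0116·111.32)² + (0.0149·111.29)²) = √(1.667487 + 2.749697) = 2.1017 km
M9: √((0.0084·111.32)² + (0.0186·111.29)²) = √(0.874390 + 4.284875) = 2.2714 km
M10: √((0.0259·111.32)² + (0.0335·111.29)²) = √(8.312773 + 13.899587) = 4.7130 km
M11: √((-0.0254·111.32)² + (0.0046·111.29)²) = √(7.994915 + 0.262076) = 2.8735 km
M12: √((0.0294·111.32)² + (0.0094·111.29)²) = √(10.711272 + 1.094380) = 3.4359 km
M13: √((0.0098·111.32)² + (-0.0025·111.29)²) = √(1.190141 + 0.077409) = 1.1259 km
M14: √((-0.0156·111.32)² + (0.0062·111.29)²) = √(3.015752 + 0.476097) = 1.8686 km
Threshold 2 km: M4 (0.3833 km), M13 (1.1259 km), M3 (1.7384 km), M14 (1.8686 km) are within range.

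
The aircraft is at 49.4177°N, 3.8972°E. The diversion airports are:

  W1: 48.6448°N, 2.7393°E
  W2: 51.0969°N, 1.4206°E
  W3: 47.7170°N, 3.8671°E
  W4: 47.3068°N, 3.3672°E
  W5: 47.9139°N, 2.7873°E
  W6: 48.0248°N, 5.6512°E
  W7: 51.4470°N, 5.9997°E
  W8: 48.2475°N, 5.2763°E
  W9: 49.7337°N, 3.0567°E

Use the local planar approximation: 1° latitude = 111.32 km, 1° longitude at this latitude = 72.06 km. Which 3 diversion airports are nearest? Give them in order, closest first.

W9, W1, W8

Distances from 49.4177°N, 3.8972°E:
W1: 119.8528 km
W2: 258.4407 km
W3: 189.3343 km
W4: 238.0688 km
W5: 185.5276 km
W6: 200.0453 km
W7: 272.0031 km
W8: 163.8456 km
W9: 70.0409 km
Sorted: W9 (70.0409 km) < W1 (119.8528 km) < W8 (163.8456 km) < W5 (185.5276 km) < W3 (189.3343 km) < …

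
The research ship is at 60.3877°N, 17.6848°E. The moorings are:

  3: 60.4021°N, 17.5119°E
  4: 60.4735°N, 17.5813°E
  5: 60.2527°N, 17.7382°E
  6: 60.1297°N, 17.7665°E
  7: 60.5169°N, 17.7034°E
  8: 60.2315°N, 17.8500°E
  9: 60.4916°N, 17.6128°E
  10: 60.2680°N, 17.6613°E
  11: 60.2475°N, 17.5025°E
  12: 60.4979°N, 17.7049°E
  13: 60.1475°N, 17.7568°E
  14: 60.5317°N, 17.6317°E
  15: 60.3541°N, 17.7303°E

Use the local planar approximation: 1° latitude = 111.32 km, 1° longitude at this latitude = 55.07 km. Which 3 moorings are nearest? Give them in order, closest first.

15, 3, 4

Distances from 60.3877°N, 17.6848°E:
3: √((0.0144·111.32)² + (-0.1729·55.07)²) = √(2.569635 + 90.660924) = 9.6556 km
4: √((0.0858·111.32)² + (-0.1035·55.07)²) = √(91.226491 + 32.487093) = 11.1227 km
5: √((-0.1350·111.32)² + (0.0534·55.07)²) = √(225.846795 + 8.647940) = 15.3132 km
6: √((-0.2580·111.32)² + (0.0817·55.07)²) = √(824.870567 + 20.242972) = 29.0708 km
7: √((0.1292·111.32)² + (0.0186·55.07)²) = √(206.857572 + 1.049195) = 14.4190 km
8: √((-0.1562·111.32)² + (0.1652·55.07)²) = √(302.348943 + 82.765671) = 19.6243 km
9: √((0.1039·111.32)² + (-0.0720·55.07)²) = √(133.775780 + 15.721542) = 12.2269 km
10: √((-0.1197·111.32)² + (-0.0235·55.07)²) = √(177.555732 + 1.674811) = 13.3877 km
11: √((-0.1402·111.32)² + (-0.1823·55.07)²) = √(243.580447 + 100.786761) = 18.5571 km
12: √((0.1102·111.32)² + (0.0201·55.07)²) = √(150.490673 + 1.225243) = 12.3173 km
13: √((-0.2402·111.32)² + (0.0720·55.07)²) = √(714.977544 + 15.721542) = 27.0314 km
14: √((0.1440·111.32)² + (-0.0531·55.07)²) = √(256.963465 + 8.551045) = 16.2946 km
15: √((-0.0336·111.32)² + (0.0455·55.07)²) = √(13.990233 + 6.278457) = 4.5021 km
Sorted: 15 (4.5021 km) < 3 (9.6556 km) < 4 (11.1227 km) < 9 (12.2269 km) < 12 (12.3173 km) < …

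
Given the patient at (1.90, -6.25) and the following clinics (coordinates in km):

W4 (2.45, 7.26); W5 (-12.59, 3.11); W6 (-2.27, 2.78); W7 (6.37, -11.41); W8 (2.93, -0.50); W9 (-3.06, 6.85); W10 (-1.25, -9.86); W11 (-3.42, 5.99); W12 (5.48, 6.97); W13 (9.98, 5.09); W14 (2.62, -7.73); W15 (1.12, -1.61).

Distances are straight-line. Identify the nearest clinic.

Distances from (1.90, -6.25):
W4: √((0.55)² + (13.51)²) = √(0.3025 + 182.5201) = 13.52 km
W5: √((-14.49)² + (9.36)²) = √(209.9601 + 87.6096) = 17.25 km
W6: √((-4.17)² + (9.03)²) = √(17.3889 + 81.5409) = 9.95 km
W7: √((4.47)² + (-5.16)²) = √(19.9809 + 26.6256) = 6.83 km
W8: √((1.03)² + (5.75)²) = √(1.0609 + 33.0625) = 5.84 km
W9: √((-4.96)² + (13.10)²) = √(24.6016 + 171.6100) = 14.01 km
W10: √((-3.15)² + (-3.61)²) = √(9.9225 + 13.0321) = 4.79 km
W11: √((-5.32)² + (12.24)²) = √(28.3024 + 149.8176) = 13.35 km
W12: √((3.58)² + (13.22)²) = √(12.8164 + 174.7684) = 13.70 km
W13: √((8.08)² + (11.34)²) = √(65.2864 + 128.5956) = 13.92 km
W14: √((0.72)² + (-1.48)²) = √(0.5184 + 2.1904) = 1.65 km
W15: √((-0.78)² + (4.64)²) = √(0.6084 + 21.5296) = 4.71 km
Minimum: W14 at 1.65 km.

W14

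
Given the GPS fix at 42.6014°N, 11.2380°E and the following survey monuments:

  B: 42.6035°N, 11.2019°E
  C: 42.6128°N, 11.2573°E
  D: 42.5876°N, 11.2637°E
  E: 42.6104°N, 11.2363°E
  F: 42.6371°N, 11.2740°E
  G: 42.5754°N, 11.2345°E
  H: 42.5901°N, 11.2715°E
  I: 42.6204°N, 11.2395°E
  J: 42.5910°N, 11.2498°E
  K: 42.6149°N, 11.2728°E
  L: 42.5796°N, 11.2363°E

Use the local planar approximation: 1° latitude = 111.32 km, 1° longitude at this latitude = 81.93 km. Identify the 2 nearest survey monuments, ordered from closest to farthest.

Distances from 42.6014°N, 11.2380°E:
B: √((0.0021·111.32)² + (-0.0361·81.93)²) = √(0.054649 + 8.747830) = 2.9669 km
C: √((0.0114·111.32)² + (0.0193·81.93)²) = √(1.610483 + 2.500348) = 2.0275 km
D: √((-0.0138·111.32)² + (0.0257·81.93)²) = √(2.359960 + 4.433556) = 2.6064 km
E: √((0.0090·111.32)² + (-0.0017·81.93)²) = √(1.003764 + 0.019399) = 1.0115 km
F: √((0.0357·111.32)² + (0.0360·81.93)²) = √(15.793662 + 8.699432) = 4.9490 km
G: √((-0.0260·111.32)² + (-0.0035·81.93)²) = √(8.377088 + 0.082228) = 2.9085 km
H: √((-0.0113·111.32)² + (0.0335·81.93)²) = √(1.582353 + 7.533131) = 3.0192 km
I: √((0.0190·111.32)² + (0.0015·81.93)²) = √(4.473563 + 0.015103) = 2.1186 km
J: √((-0.0104·111.32)² + (0.0118·81.93)²) = √(1.340334 + 0.934652) = 1.5083 km
K: √((0.0135·111.32)² + (0.0348·81.93)²) = √(2.258468 + 8.129136) = 3.2230 km
L: √((-0.0218·111.32)² + (-0.0017·81.93)²) = √(5.889242 + 0.019399) = 2.4308 km
Sorted: E (1.0115 km) < J (1.5083 km) < C (2.0275 km) < I (2.1186 km) < …

E, J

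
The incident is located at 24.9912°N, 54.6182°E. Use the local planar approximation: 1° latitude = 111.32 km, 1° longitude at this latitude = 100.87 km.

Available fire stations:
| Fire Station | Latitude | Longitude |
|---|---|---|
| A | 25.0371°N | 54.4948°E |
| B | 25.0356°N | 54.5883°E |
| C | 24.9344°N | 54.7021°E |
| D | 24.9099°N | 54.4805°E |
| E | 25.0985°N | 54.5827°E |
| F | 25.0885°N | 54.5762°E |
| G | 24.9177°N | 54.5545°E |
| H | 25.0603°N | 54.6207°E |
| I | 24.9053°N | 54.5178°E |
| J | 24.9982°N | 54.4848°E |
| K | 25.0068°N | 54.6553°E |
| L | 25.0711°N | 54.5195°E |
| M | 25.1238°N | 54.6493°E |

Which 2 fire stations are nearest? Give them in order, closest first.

Distances from 24.9912°N, 54.6182°E:
A: 13.4553 km
B: 5.7901 km
C: 10.5642 km
D: 16.5781 km
E: 12.4698 km
F: 11.6305 km
G: 10.4034 km
H: 7.6963 km
I: 13.9285 km
J: 13.4786 km
K: 4.1256 km
L: 13.3503 km
M: 15.0907 km
Sorted: K (4.1256 km) < B (5.7901 km) < H (7.6963 km) < G (10.4034 km) < …

K, B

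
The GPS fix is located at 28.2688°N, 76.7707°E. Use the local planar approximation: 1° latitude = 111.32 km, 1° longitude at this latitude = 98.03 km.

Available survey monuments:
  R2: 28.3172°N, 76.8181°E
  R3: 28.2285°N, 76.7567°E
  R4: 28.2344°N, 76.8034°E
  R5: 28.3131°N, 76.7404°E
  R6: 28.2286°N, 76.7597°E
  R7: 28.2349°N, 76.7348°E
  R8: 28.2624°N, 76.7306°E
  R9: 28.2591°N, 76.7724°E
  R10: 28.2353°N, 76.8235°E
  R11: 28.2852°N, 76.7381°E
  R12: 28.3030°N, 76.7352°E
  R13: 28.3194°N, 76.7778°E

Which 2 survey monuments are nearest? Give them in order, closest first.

Distances from 28.2688°N, 76.7707°E:
R2: √((0.0484·111.32)² + (0.0474·98.03)²) = √(29.029337 + 21.591096) = 7.1148 km
R3: √((-0.0403·111.32)² + (-0.0140·98.03)²) = √(20.125955 + 1.883537) = 4.6914 km
R4: √((-0.0344·111.32)² + (0.0327·98.03)²) = √(14.664366 + 10.275750) = 4.9940 km
R5: √((0.0443·111.32)² + (-0.0303·98.03)²) = √(24.319456 + 8.822736) = 5.7569 km
R6: √((-0.0402·111.32)² + (-0.0110·98.03)²) = √(20.026198 + 1.162796) = 4.6032 km
R7: √((-0.0339·111.32)² + (-0.0359·98.03)²) = √(14.241174 + 12.385311) = 5.1601 km
R8: √((-0.0064·111.32)² + (-0.0401·98.03)²) = √(0.507582 + 15.452785) = 3.9950 km
R9: √((-0.0097·111.32)² + (0.0017·98.03)²) = √(1.165977 + 0.027773) = 1.0926 km
R10: √((-0.0335·111.32)² + (0.0528·98.03)²) = √(13.907082 + 26.790810) = 6.3795 km
R11: √((0.0164·111.32)² + (-0.0326·98.03)²) = √(3.332991 + 10.212997) = 3.6805 km
R12: √((0.0342·111.32)² + (-0.0355·98.03)²) = √(14.494345 + 12.110852) = 5.1580 km
R13: √((0.0506·111.32)² + (0.0071·98.03)²) = √(31.728346 + 0.484434) = 5.6756 km
Sorted: R9 (1.0926 km) < R11 (3.6805 km) < R8 (3.9950 km) < R6 (4.6032 km) < …

R9, R11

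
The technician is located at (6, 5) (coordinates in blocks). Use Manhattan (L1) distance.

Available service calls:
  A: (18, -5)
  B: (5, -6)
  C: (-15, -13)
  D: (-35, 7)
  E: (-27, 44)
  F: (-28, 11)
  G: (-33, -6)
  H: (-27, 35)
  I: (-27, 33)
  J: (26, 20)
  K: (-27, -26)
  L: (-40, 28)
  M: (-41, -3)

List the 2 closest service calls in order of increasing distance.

B, A

Distances from (6, 5):
A: |12| + |-10| = 12 + 10 = 22 blocks
B: |-1| + |-11| = 1 + 11 = 12 blocks
C: |-21| + |-18| = 21 + 18 = 39 blocks
D: |-41| + |2| = 41 + 2 = 43 blocks
E: |-33| + |39| = 33 + 39 = 72 blocks
F: |-34| + |6| = 34 + 6 = 40 blocks
G: |-39| + |-11| = 39 + 11 = 50 blocks
H: |-33| + |30| = 33 + 30 = 63 blocks
I: |-33| + |28| = 33 + 28 = 61 blocks
J: |20| + |15| = 20 + 15 = 35 blocks
K: |-33| + |-31| = 33 + 31 = 64 blocks
L: |-46| + |23| = 46 + 23 = 69 blocks
M: |-47| + |-8| = 47 + 8 = 55 blocks
Sorted: B (12 blocks) < A (22 blocks) < J (35 blocks) < C (39 blocks) < …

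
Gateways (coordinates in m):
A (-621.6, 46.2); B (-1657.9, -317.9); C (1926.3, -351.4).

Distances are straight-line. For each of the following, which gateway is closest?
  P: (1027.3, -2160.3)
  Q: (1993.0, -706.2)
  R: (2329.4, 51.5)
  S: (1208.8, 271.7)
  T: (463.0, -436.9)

P at (1027.3, -2160.3):
  A: √((-1648.9)² + (2206.5)²) = √(2718871.210 + 4868642.250) = 2754.5 m
  B: √((-2685.2)² + (1842.4)²) = √(7210299.040 + 3394437.760) = 3256.5 m
  C: √((899.0)² + (1808.9)²) = √(808201.000 + 3272119.210) = 2020.0 m
  → nearest: C (2020.0 m)
Q at (1993.0, -706.2):
  A: √((-2614.6)² + (752.4)²) = √(6836133.160 + 566105.760) = 2720.7 m
  B: √((-3650.9)² + (388.3)²) = √(13329070.810 + 150776.890) = 3671.5 m
  C: √((-66.7)² + (354.8)²) = √(4448.890 + 125883.040) = 361.0 m
  → nearest: C (361.0 m)
R at (2329.4, 51.5):
  A: √((-2951.0)² + (-5.3)²) = √(8708401.000 + 28.090) = 2951.0 m
  B: √((-3987.3)² + (-369.4)²) = √(15898561.290 + 136456.360) = 4004.4 m
  C: √((-403.1)² + (-402.9)²) = √(162489.610 + 162328.410) = 569.9 m
  → nearest: C (569.9 m)
S at (1208.8, 271.7):
  A: √((-1830.4)² + (-225.5)²) = √(3350364.160 + 50850.250) = 1844.2 m
  B: √((-2866.7)² + (-589.6)²) = √(8217968.890 + 347628.160) = 2926.7 m
  C: √((717.5)² + (-623.1)²) = √(514806.250 + 388253.610) = 950.3 m
  → nearest: C (950.3 m)
T at (463.0, -436.9):
  A: √((-1084.6)² + (483.1)²) = √(1176357.160 + 233385.610) = 1187.3 m
  B: √((-2120.9)² + (119.0)²) = √(4498216.810 + 14161.000) = 2124.2 m
  C: √((1463.3)² + (85.5)²) = √(2141246.890 + 7310.250) = 1465.8 m
  → nearest: A (1187.3 m)

P→C; Q→C; R→C; S→C; T→A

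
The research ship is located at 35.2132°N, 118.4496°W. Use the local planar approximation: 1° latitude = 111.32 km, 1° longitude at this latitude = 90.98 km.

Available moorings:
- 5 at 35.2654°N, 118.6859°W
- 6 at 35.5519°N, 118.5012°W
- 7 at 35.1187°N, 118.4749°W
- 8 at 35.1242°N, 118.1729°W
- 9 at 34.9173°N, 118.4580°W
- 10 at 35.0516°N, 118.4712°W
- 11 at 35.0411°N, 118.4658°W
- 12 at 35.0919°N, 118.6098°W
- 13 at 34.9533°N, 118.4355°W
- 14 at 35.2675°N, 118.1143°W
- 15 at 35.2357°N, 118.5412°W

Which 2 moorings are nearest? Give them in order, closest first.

15, 7

Distances from 35.2132°N, 118.4496°W:
5: √((0.0522·111.32)² + (-0.2363·90.98)²) = √(33.766605 + 462.188684) = 22.2701 km
6: √((0.3387·111.32)² + (-0.0516·90.98)²) = √(1421.597950 + 22.038969) = 37.9952 km
7: √((-0.0945·111.32)² + (-0.0253·90.98)²) = √(110.664930 + 5.298256) = 10.7686 km
8: √((-0.0890·111.32)² + (0.2767·90.98)²) = √(98.158160 + 633.738634) = 27.0536 km
9: √((-0.2959·111.32)² + (-0.0084·90.98)²) = √(1085.016458 + 0.584051) = 32.9485 km
10: √((-0.1616·111.32)² + (-0.0216·90.98)²) = √(323.615346 + 3.861885) = 18.0963 km
11: √((-0.1721·111.32)² + (-0.0162·90.98)²) = √(367.035554 + 2.172310) = 19.2148 km
12: √((-0.1213·111.32)² + (-0.1602·90.98)²) = √(182.334142 + 212.430508) = 19.8687 km
13: √((-0.2599·111.32)² + (0.0141·90.98)²) = √(837.064559 + 1.645622) = 28.9605 km
14: √((0.0543·111.32)² + (0.3353·90.98)²) = √(36.538108 + 930.591265) = 31.0987 km
15: √((0.0225·111.32)² + (-0.0916·90.98)²) = √(6.273522 + 69.451689) = 8.7020 km
Sorted: 15 (8.7020 km) < 7 (10.7686 km) < 10 (18.0963 km) < 11 (19.2148 km) < …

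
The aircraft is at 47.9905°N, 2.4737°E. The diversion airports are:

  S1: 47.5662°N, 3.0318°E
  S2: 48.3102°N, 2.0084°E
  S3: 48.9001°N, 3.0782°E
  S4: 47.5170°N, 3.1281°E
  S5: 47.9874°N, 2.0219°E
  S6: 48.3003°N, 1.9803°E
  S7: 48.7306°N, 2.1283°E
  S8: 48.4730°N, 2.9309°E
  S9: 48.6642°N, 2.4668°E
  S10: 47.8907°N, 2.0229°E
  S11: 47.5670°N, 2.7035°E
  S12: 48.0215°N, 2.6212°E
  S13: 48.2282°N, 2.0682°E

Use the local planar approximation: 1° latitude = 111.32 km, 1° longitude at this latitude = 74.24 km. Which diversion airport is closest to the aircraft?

S12

Distances from 47.9905°N, 2.4737°E:
S1: 62.8306 km
S2: 49.5969 km
S3: 110.7563 km
S4: 71.6842 km
S5: 33.5434 km
S6: 50.3101 km
S7: 86.2862 km
S8: 63.5379 km
S9: 74.9980 km
S10: 35.2632 km
S11: 50.1360 km
S12: 11.4813 km
S13: 40.0804 km
Minimum: S12 at 11.4813 km.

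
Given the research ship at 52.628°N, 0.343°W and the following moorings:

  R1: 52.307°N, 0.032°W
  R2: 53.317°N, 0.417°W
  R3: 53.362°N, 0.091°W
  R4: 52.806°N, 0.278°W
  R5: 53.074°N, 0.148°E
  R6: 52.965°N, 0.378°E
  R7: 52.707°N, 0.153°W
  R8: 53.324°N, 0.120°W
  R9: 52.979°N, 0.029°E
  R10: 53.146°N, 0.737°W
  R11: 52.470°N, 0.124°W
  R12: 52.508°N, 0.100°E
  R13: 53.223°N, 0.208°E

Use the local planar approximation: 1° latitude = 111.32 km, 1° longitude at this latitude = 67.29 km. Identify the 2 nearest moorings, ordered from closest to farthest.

R7, R4

Distances from 52.628°N, 0.343°W:
R1: √((-0.321·111.32)² + (0.311·67.29)²) = √(1276.89875 + 437.94728) = 41.411 km
R2: √((0.689·111.32)² + (-0.074·67.29)²) = √(5882.81023 + 24.79502) = 76.861 km
R3: √((0.734·111.32)² + (0.252·67.29)²) = √(6676.34107 + 287.54256) = 83.450 km
R4: √((0.178·111.32)² + (0.065·67.29)²) = √(392.63264 + 19.13056) = 20.292 km
R5: √((0.446·111.32)² + (0.491·67.29)²) = √(2464.99540 + 1091.60129) = 59.637 km
R6: √((0.337·111.32)² + (0.721·67.29)²) = √(1407.36322 + 2353.81099) = 61.328 km
R7: √((0.079·111.32)² + (0.190·67.29)²) = √(77.33936 + 163.45878) = 15.518 km
R8: √((0.696·111.32)² + (0.223·67.29)²) = √(6002.95205 + 225.17013) = 78.918 km
R9: √((0.351·111.32)² + (0.372·67.29)²) = √(1526.72434 + 626.59502) = 46.404 km
R10: √((0.518·111.32)² + (-0.394·67.29)²) = √(3325.10922 + 702.89993) = 63.467 km
R11: √((-0.158·111.32)² + (0.219·67.29)²) = √(309.35744 + 217.16473) = 22.946 km
R12: √((-0.120·111.32)² + (0.443·67.29)²) = √(178.44685 + 888.60450) = 32.666 km
R13: √((0.595·111.32)² + (0.551·67.29)²) = √(4387.12821 + 1374.68836) = 75.907 km
Sorted: R7 (15.518 km) < R4 (20.292 km) < R11 (22.946 km) < R12 (32.666 km) < …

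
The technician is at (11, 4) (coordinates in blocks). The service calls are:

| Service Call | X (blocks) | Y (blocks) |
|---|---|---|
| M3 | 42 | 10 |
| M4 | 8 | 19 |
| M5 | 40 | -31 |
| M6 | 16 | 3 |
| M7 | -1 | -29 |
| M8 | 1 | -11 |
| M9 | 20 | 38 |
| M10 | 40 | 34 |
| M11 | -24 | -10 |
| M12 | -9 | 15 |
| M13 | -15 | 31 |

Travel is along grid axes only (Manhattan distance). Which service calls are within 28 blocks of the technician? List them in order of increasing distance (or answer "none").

Distances from (11, 4):
M3: 37 blocks
M4: 18 blocks
M5: 64 blocks
M6: 6 blocks
M7: 45 blocks
M8: 25 blocks
M9: 43 blocks
M10: 59 blocks
M11: 49 blocks
M12: 31 blocks
M13: 53 blocks
Threshold 28 blocks: M6 (6 blocks), M4 (18 blocks), M8 (25 blocks) are within range.

M6, M4, M8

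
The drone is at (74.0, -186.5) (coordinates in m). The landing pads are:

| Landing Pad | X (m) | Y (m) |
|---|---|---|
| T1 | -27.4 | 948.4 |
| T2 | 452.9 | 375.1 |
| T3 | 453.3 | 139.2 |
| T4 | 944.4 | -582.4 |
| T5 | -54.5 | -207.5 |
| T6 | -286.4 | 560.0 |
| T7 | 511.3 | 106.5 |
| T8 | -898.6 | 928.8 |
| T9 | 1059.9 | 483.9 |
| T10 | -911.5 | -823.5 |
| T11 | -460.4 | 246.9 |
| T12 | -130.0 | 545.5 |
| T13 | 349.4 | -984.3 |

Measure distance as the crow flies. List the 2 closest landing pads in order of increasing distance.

T5, T3

Distances from (74.0, -186.5):
T1: 1139.4 m
T2: 677.5 m
T3: 499.9 m
T4: 956.2 m
T5: 130.2 m
T6: 828.9 m
T7: 526.4 m
T8: 1479.8 m
T9: 1192.2 m
T10: 1173.4 m
T11: 688.1 m
T12: 759.9 m
T13: 844.0 m
Sorted: T5 (130.2 m) < T3 (499.9 m) < T7 (526.4 m) < T2 (677.5 m) < …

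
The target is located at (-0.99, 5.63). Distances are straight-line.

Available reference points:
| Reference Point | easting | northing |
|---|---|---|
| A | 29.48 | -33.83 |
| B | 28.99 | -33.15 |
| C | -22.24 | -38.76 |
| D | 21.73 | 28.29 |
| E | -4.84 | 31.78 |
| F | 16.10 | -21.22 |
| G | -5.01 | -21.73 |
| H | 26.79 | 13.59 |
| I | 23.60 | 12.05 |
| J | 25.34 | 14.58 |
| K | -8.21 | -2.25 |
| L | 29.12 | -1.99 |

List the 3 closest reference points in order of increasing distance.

K, I, E

Distances from (-0.99, 5.63):
A: √((30.47)² + (-39.46)²) = √(928.4209 + 1557.0916) = 49.85
B: √((29.98)² + (-38.78)²) = √(898.8004 + 1503.8884) = 49.02
C: √((-21.25)² + (-44.39)²) = √(451.5625 + 1970.4721) = 49.21
D: √((22.72)² + (22.66)²) = √(516.1984 + 513.4756) = 32.09
E: √((-3.85)² + (26.15)²) = √(14.8225 + 683.8225) = 26.43
F: √((17.09)² + (-26.85)²) = √(292.0681 + 720.9225) = 31.83
G: √((-4.02)² + (-27.36)²) = √(16.1604 + 748.5696) = 27.65
H: √((27.78)² + (7.96)²) = √(771.7284 + 63.3616) = 28.90
I: √((24.59)² + (6.42)²) = √(604.6681 + 41.2164) = 25.41
J: √((26.33)² + (8.95)²) = √(693.2689 + 80.1025) = 27.81
K: √((-7.22)² + (-7.88)²) = √(52.1284 + 62.0944) = 10.69
L: √((30.11)² + (-7.62)²) = √(906.6121 + 58.0644) = 31.06
Sorted: K (10.69) < I (25.41) < E (26.43) < G (27.65) < J (27.81) < …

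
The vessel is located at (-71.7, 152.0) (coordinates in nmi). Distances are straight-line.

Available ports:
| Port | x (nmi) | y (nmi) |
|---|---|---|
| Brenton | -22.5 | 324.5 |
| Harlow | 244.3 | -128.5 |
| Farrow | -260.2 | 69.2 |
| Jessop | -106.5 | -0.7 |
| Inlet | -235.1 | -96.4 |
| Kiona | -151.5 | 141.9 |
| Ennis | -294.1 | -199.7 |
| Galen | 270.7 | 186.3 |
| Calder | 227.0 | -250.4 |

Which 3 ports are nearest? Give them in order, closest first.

Kiona, Jessop, Brenton

Distances from (-71.7, 152.0):
Brenton: √((49.2)² + (172.5)²) = √(2420.640 + 29756.250) = 179.4 nmi
Harlow: √((316.0)² + (-280.5)²) = √(99856.000 + 78680.250) = 422.5 nmi
Farrow: √((-188.5)² + (-82.8)²) = √(35532.250 + 6855.840) = 205.9 nmi
Jessop: √((-34.8)² + (-152.7)²) = √(1211.040 + 23317.290) = 156.6 nmi
Inlet: √((-163.4)² + (-248.4)²) = √(26699.560 + 61702.560) = 297.3 nmi
Kiona: √((-79.8)² + (-10.1)²) = √(6368.040 + 102.010) = 80.4 nmi
Ennis: √((-222.4)² + (-351.7)²) = √(49461.760 + 123692.890) = 416.1 nmi
Galen: √((342.4)² + (34.3)²) = √(117237.760 + 1176.490) = 344.1 nmi
Calder: √((298.7)² + (-402.4)²) = √(89221.690 + 161925.760) = 501.1 nmi
Sorted: Kiona (80.4 nmi) < Jessop (156.6 nmi) < Brenton (179.4 nmi) < Farrow (205.9 nmi) < Inlet (297.3 nmi) < …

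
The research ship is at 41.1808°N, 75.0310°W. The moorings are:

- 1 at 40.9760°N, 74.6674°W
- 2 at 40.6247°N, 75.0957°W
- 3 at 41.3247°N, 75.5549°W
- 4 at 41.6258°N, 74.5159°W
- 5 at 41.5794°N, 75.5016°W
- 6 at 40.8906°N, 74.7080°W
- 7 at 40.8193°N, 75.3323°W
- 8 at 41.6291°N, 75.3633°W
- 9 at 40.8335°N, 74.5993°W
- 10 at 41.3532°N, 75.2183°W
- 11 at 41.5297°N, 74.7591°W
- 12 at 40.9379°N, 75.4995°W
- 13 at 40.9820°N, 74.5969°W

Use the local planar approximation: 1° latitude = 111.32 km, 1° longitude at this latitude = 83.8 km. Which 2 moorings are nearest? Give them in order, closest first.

10, 1

Distances from 41.1808°N, 75.0310°W:
1: 38.0548 km
2: 62.1420 km
3: 46.7340 km
4: 65.7054 km
5: 59.3642 km
6: 42.1457 km
7: 47.5073 km
8: 57.1483 km
9: 52.9475 km
10: 24.7926 km
11: 45.0297 km
12: 47.6709 km
13: 42.5803 km
Sorted: 10 (24.7926 km) < 1 (38.0548 km) < 6 (42.1457 km) < 13 (42.5803 km) < …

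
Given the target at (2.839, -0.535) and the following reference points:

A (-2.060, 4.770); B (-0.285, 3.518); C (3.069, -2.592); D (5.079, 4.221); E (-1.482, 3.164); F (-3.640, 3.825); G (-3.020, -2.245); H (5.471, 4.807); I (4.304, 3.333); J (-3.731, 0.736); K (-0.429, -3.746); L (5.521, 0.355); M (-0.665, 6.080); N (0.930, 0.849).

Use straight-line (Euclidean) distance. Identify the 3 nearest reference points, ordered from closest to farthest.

C, N, L

Distances from (2.839, -0.535):
A: √((-4.899)² + (5.305)²) = √(24.00020 + 28.14302) = 7.221
B: √((-3.124)² + (4.053)²) = √(9.75938 + 16.42681) = 5.117
C: √((0.230)² + (-2.057)²) = √(0.05290 + 4.23125) = 2.070
D: √((2.240)² + (4.756)²) = √(5.01760 + 22.61954) = 5.257
E: √((-4.321)² + (3.699)²) = √(18.67104 + 13.68260) = 5.688
F: √((-6.479)² + (4.360)²) = √(41.97744 + 19.00960) = 7.809
G: √((-5.859)² + (-1.710)²) = √(34.32788 + 2.92410) = 6.103
H: √((2.632)² + (5.342)²) = √(6.92742 + 28.53696) = 5.955
I: √((1.465)² + (3.868)²) = √(2.14623 + 14.96142) = 4.136
J: √((-6.570)² + (1.271)²) = √(43.16490 + 1.61544) = 6.692
K: √((-3.268)² + (-3.211)²) = √(10.67982 + 10.31052) = 4.582
L: √((2.682)² + (0.890)²) = √(7.19312 + 0.79210) = 2.826
M: √((-3.504)² + (6.615)²) = √(12.27802 + 43.75823) = 7.486
N: √((-1.909)² + (1.384)²) = √(3.64428 + 1.91546) = 2.358
Sorted: C (2.070) < N (2.358) < L (2.826) < I (4.136) < K (4.582) < …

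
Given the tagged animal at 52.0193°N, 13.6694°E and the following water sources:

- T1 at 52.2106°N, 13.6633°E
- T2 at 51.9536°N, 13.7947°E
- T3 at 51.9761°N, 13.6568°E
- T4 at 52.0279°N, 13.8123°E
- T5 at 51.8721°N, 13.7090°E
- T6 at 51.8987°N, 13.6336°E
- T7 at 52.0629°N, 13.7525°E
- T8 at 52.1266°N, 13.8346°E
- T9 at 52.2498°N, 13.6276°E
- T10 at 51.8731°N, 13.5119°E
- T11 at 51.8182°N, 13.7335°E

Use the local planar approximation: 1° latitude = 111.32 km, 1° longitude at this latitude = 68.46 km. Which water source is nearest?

Distances from 52.0193°N, 13.6694°E:
T1: 21.2996 km
T2: 11.2727 km
T3: 4.8858 km
T4: 9.8297 km
T5: 16.6091 km
T6: 13.6471 km
T7: 7.4781 km
T8: 16.4494 km
T9: 25.8183 km
T10: 19.5227 km
T11: 22.8125 km
Minimum: T3 at 4.8858 km.

T3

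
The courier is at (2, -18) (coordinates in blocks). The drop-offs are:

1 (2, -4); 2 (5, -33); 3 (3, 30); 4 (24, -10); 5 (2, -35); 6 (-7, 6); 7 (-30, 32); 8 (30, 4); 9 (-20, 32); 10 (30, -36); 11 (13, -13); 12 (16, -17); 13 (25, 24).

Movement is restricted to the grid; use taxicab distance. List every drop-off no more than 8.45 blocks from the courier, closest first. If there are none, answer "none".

none

Distances from (2, -18):
1: 14 blocks
2: 18 blocks
3: 49 blocks
4: 30 blocks
5: 17 blocks
6: 33 blocks
7: 82 blocks
8: 50 blocks
9: 72 blocks
10: 46 blocks
11: 16 blocks
12: 15 blocks
13: 65 blocks
Threshold 8.45 blocks: none within range.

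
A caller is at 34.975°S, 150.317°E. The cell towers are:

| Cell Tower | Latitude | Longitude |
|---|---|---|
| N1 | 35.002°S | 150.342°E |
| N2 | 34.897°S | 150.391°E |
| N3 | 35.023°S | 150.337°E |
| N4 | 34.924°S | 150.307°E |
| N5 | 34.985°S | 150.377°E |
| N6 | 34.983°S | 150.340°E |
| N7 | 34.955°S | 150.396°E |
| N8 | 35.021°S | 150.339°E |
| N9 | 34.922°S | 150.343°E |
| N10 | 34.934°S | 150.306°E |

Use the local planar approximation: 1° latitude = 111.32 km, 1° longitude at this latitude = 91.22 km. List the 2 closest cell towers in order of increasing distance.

N6, N1

Distances from 34.975°S, 150.317°E:
N1: 3.773 km
N2: 10.998 km
N3: 5.646 km
N4: 5.750 km
N5: 5.585 km
N6: 2.279 km
N7: 7.542 km
N8: 5.500 km
N9: 6.359 km
N10: 4.673 km
Sorted: N6 (2.279 km) < N1 (3.773 km) < N10 (4.673 km) < N8 (5.500 km) < …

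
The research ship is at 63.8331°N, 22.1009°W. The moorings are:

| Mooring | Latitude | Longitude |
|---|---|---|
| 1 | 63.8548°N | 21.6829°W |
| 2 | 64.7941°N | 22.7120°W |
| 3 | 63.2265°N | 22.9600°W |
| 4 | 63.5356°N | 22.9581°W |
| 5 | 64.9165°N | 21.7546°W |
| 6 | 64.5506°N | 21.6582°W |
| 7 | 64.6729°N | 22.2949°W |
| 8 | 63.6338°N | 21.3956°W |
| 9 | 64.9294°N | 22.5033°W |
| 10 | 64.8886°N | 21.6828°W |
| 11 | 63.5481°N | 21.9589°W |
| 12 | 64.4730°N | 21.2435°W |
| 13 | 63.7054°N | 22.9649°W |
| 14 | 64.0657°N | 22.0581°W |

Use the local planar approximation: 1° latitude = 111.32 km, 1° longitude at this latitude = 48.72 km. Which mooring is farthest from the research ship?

9

Distances from 63.8331°N, 22.1009°W:
1: 20.5077 km
2: 111.0442 km
3: 79.4464 km
4: 53.3002 km
5: 121.7785 km
6: 82.7330 km
7: 93.9631 km
8: 40.9021 km
9: 123.6048 km
10: 119.2509 km
11: 32.4717 km
12: 82.5783 km
13: 44.4297 km
14: 25.9769 km
Maximum: 9 at 123.6048 km.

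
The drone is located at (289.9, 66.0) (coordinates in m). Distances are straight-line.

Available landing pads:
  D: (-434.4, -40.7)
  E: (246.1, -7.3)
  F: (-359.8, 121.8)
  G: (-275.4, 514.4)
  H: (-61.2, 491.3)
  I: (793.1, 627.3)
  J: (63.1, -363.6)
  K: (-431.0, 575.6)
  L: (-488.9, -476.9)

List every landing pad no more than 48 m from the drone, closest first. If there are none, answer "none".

none

Distances from (289.9, 66.0):
D: √((-724.3)² + (-106.7)²) = √(524610.490 + 11384.890) = 732.1 m
E: √((-43.8)² + (-73.3)²) = √(1918.440 + 5372.890) = 85.4 m
F: √((-649.7)² + (55.8)²) = √(422110.090 + 3113.640) = 652.1 m
G: √((-565.3)² + (448.4)²) = √(319564.090 + 201062.560) = 721.5 m
H: √((-351.1)² + (425.3)²) = √(123271.210 + 180880.090) = 551.5 m
I: √((503.2)² + (561.3)²) = √(253210.240 + 315057.690) = 753.8 m
J: √((-226.8)² + (-429.6)²) = √(51438.240 + 184556.160) = 485.8 m
K: √((-720.9)² + (509.6)²) = √(519696.810 + 259692.160) = 882.8 m
L: √((-778.8)² + (-542.9)²) = √(606529.440 + 294740.410) = 949.4 m
Threshold 48 m: none within range.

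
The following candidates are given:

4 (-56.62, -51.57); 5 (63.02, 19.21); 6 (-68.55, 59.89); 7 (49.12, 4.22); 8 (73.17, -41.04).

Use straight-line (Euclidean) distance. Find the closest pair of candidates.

5 and 7

Pairwise distances:
4–5: 139.01
4–6: 112.10
4–7: 119.56
4–8: 130.22
5–6: 137.72
5–7: 20.44
5–8: 61.10
6–7: 130.17
6–8: 173.99
7–8: 51.25
Closest pair: 5–7 at 20.44.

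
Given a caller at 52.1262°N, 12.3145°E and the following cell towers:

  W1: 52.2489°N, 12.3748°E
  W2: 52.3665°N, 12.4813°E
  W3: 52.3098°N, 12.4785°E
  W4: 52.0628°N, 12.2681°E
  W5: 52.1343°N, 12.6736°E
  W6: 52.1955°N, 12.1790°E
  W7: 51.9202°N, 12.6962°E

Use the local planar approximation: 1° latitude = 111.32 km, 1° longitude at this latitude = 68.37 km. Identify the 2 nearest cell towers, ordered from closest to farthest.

W4, W6

Distances from 52.1262°N, 12.3145°E:
W1: √((0.1227·111.32)² + (0.0603·68.37)²) = √(186.567298 + 16.996746) = 14.2676 km
W2: √((0.2403·111.32)² + (0.1668·68.37)²) = √(715.572986 + 130.053862) = 29.0797 km
W3: √((0.1836·111.32)² + (0.1640·68.37)²) = √(417.726232 + 125.724193) = 23.3120 km
W4: √((-0.0634·111.32)² + (-0.0464·68.37)²) = √(49.810960 + 10.063919) = 7.7379 km
W5: √((0.0081·111.32)² + (0.3591·68.37)²) = √(0.813048 + 602.784352) = 24.5682 km
W6: √((0.0693·111.32)² + (-0.1355·68.37)²) = √(59.513140 + 85.824197) = 12.0556 km
W7: √((-0.2060·111.32)² + (0.3817·68.37)²) = √(525.872955 + 681.044484) = 34.7407 km
Sorted: W4 (7.7379 km) < W6 (12.0556 km) < W1 (14.2676 km) < W3 (23.3120 km) < …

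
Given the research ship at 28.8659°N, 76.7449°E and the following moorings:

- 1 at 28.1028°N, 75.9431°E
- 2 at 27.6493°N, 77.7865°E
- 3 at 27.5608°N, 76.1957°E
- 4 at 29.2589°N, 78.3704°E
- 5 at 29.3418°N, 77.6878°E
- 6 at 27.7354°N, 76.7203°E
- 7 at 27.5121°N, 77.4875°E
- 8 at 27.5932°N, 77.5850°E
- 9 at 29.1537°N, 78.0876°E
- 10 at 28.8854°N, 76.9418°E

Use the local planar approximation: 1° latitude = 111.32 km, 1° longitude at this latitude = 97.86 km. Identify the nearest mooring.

10

Distances from 28.8659°N, 76.7449°E:
1: √((-0.7631·111.32)² + (-0.8018·97.86)²) = √(7216.212314 + 6156.622521) = 115.6410 km
2: √((-1.2166·111.32)² + (1.0416·97.86)²) = √(18341.802788 + 10389.923868) = 169.5044 km
3: √((-1.3051·111.32)² + (-0.5492·97.86)²) = √(21107.362784 + 2888.494068) = 154.9060 km
4: √((0.3930·111.32)² + (1.6255·97.86)²) = √(1913.954002 + 25303.719842) = 164.9778 km
5: √((0.4759·111.32)² + (0.9429·97.86)²) = √(2806.582448 + 8514.157786) = 106.3990 km
6: √((-1.1305·111.32)² + (-0.0246·97.86)²) = √(15837.532850 + 5.795363) = 125.8703 km
7: √((-1.3538·111.32)² + (0.7426·97.86)²) = √(22712.001848 + 5281.050405) = 167.3112 km
8: √((-1.2727·111.32)² + (0.8401·97.86)²) = √(20072.362128 + 6758.843527) = 163.8023 km
9: √((0.2878·111.32)² + (1.3427·97.86)²) = √(1026.426780 + 17265.072273) = 135.2461 km
10: √((0.0195·111.32)² + (0.1969·97.86)²) = √(4.712112 + 371.280256) = 19.3905 km
Minimum: 10 at 19.3905 km.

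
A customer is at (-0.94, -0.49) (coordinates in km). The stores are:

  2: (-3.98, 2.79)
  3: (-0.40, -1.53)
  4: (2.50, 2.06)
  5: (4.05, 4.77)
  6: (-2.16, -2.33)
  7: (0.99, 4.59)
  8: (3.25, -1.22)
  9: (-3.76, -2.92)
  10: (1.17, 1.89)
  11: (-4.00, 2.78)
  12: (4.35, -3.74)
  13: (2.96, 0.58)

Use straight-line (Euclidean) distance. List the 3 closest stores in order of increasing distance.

Distances from (-0.94, -0.49):
2: √((-3.04)² + (3.28)²) = √(9.2416 + 10.7584) = 4.47 km
3: √((0.54)² + (-1.04)²) = √(0.2916 + 1.0816) = 1.17 km
4: √((3.44)² + (2.55)²) = √(11.8336 + 6.5025) = 4.28 km
5: √((4.99)² + (5.26)²) = √(24.9001 + 27.6676) = 7.25 km
6: √((-1.22)² + (-1.84)²) = √(1.4884 + 3.3856) = 2.21 km
7: √((1.93)² + (5.08)²) = √(3.7249 + 25.8064) = 5.43 km
8: √((4.19)² + (-0.73)²) = √(17.5561 + 0.5329) = 4.25 km
9: √((-2.82)² + (-2.43)²) = √(7.9524 + 5.9049) = 3.72 km
10: √((2.11)² + (2.38)²) = √(4.4521 + 5.6644) = 3.18 km
11: √((-3.06)² + (3.27)²) = √(9.3636 + 10.6929) = 4.48 km
12: √((5.29)² + (-3.25)²) = √(27.9841 + 10.5625) = 6.21 km
13: √((3.90)² + (1.07)²) = √(15.2100 + 1.1449) = 4.04 km
Sorted: 3 (1.17 km) < 6 (2.21 km) < 10 (3.18 km) < 9 (3.72 km) < 13 (4.04 km) < …

3, 6, 10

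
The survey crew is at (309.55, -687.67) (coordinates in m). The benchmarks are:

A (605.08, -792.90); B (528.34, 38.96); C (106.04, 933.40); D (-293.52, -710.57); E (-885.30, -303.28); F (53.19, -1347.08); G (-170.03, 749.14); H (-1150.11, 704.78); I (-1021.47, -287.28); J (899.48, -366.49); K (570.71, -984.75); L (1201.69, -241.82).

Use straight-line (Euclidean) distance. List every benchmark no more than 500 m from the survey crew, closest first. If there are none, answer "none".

Distances from (309.55, -687.67):
A: √((295.53)² + (-105.23)²) = √(87337.9809 + 11073.3529) = 313.71 m
B: √((218.79)² + (726.63)²) = √(47869.0641 + 527991.1569) = 758.85 m
C: √((-203.51)² + (1621.07)²) = √(41416.3201 + 2627867.9449) = 1633.79 m
D: √((-603.07)² + (-22.90)²) = √(363693.4249 + 524.4100) = 603.50 m
E: √((-1194.85)² + (384.39)²) = √(1427666.5225 + 147755.6721) = 1255.16 m
F: √((-256.36)² + (-659.41)²) = √(65720.4496 + 434821.5481) = 707.49 m
G: √((-479.58)² + (1436.81)²) = √(229996.9764 + 2064422.9761) = 1514.73 m
H: √((-1459.66)² + (1392.45)²) = √(2130607.3156 + 1938917.0025) = 2017.31 m
I: √((-1331.02)² + (400.39)²) = √(1771614.2404 + 160312.1521) = 1389.94 m
J: √((589.93)² + (321.18)²) = √(348017.4049 + 103156.5924) = 671.69 m
K: √((261.16)² + (-297.08)²) = √(68204.5456 + 88256.5264) = 395.55 m
L: √((892.14)² + (445.85)²) = √(795913.7796 + 198782.2225) = 997.34 m
Threshold 500 m: A (313.71 m), K (395.55 m) are within range.

A, K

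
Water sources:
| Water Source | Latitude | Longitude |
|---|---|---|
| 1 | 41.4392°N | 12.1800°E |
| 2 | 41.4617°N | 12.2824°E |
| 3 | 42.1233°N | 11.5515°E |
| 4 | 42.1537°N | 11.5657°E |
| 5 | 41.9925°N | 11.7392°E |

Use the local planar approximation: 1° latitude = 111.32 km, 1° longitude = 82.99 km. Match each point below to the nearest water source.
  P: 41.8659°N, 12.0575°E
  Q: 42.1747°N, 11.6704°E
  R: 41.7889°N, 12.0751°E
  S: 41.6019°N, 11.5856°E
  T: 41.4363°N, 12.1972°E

P at 41.8659°N, 12.0575°E:
  1: 48.5760 km
  2: 48.7130 km
  3: 50.8374 km
  4: 51.8869 km
  5: 29.9400 km
  → nearest: 5 (29.9400 km)
Q at 42.1747°N, 11.6704°E:
  1: 92.1534 km
  2: 94.2305 km
  3: 11.4065 km
  4: 8.9980 km
  5: 21.0709 km
  → nearest: 4 (8.9980 km)
R at 41.7889°N, 12.0751°E:
  1: 39.8902 km
  2: 40.2824 km
  3: 57.2184 km
  4: 58.6201 km
  5: 35.9274 km
  → nearest: 5 (35.9274 km)
S at 41.6019°N, 11.5856°E:
  1: 52.5491 km
  2: 59.8965 km
  3: 58.1112 km
  4: 61.4486 km
  5: 45.3116 km
  → nearest: 5 (45.3116 km)
T at 41.4363°N, 12.1972°E:
  1: 1.4635 km
  2: 7.6151 km
  3: 93.3822 km
  4: 95.5217 km
  5: 72.6521 km
  → nearest: 1 (1.4635 km)

P→5; Q→4; R→5; S→5; T→1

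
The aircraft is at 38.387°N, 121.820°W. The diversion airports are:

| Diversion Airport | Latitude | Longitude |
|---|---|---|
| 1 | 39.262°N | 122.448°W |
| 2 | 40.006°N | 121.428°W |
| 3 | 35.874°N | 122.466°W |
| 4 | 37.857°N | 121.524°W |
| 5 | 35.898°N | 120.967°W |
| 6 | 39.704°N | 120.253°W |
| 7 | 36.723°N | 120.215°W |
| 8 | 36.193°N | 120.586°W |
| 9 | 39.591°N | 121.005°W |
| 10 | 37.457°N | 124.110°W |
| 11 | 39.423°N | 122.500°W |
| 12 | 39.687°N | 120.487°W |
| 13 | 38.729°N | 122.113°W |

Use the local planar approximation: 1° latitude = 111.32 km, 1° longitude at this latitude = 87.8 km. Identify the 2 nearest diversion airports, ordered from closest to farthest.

Distances from 38.387°N, 121.820°W:
1: 111.928 km
2: 183.484 km
3: 285.439 km
4: 64.470 km
5: 287.019 km
6: 201.055 km
7: 232.746 km
8: 267.189 km
9: 151.935 km
10: 226.150 km
11: 129.865 km
12: 186.120 km
13: 45.948 km
Sorted: 13 (45.948 km) < 4 (64.470 km) < 1 (111.928 km) < 11 (129.865 km) < …

13, 4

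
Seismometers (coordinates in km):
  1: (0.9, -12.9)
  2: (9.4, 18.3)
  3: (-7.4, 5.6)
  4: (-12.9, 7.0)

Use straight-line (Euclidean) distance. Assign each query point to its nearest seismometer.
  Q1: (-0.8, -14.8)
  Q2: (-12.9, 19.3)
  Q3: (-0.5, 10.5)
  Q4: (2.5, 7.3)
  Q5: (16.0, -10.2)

Q1 at (-0.8, -14.8):
  1: √((1.7)² + (1.9)²) = √(2.890 + 3.610) = 2.5 km
  2: √((10.2)² + (33.1)²) = √(104.040 + 1095.610) = 34.6 km
  3: √((-6.6)² + (20.4)²) = √(43.560 + 416.160) = 21.4 km
  4: √((-12.1)² + (21.8)²) = √(146.410 + 475.240) = 24.9 km
  → nearest: 1 (2.5 km)
Q2 at (-12.9, 19.3):
  1: √((13.8)² + (-32.2)²) = √(190.440 + 1036.840) = 35.0 km
  2: √((22.3)² + (-1.0)²) = √(497.290 + 1.000) = 22.3 km
  3: √((5.5)² + (-13.7)²) = √(30.250 + 187.690) = 14.8 km
  4: √((0.0)² + (-12.3)²) = √(0.000 + 151.290) = 12.3 km
  → nearest: 4 (12.3 km)
Q3 at (-0.5, 10.5):
  1: √((1.4)² + (-23.4)²) = √(1.960 + 547.560) = 23.4 km
  2: √((9.9)² + (7.8)²) = √(98.010 + 60.840) = 12.6 km
  3: √((-6.9)² + (-4.9)²) = √(47.610 + 24.010) = 8.5 km
  4: √((-12.4)² + (-3.5)²) = √(153.760 + 12.250) = 12.9 km
  → nearest: 3 (8.5 km)
Q4 at (2.5, 7.3):
  1: √((-1.6)² + (-20.2)²) = √(2.560 + 408.040) = 20.3 km
  2: √((6.9)² + (11.0)²) = √(47.610 + 121.000) = 13.0 km
  3: √((-9.9)² + (-1.7)²) = √(98.010 + 2.890) = 10.0 km
  4: √((-15.4)² + (-0.3)²) = √(237.160 + 0.090) = 15.4 km
  → nearest: 3 (10.0 km)
Q5 at (16.0, -10.2):
  1: √((-15.1)² + (-2.7)²) = √(228.010 + 7.290) = 15.3 km
  2: √((-6.6)² + (28.5)²) = √(43.560 + 812.250) = 29.3 km
  3: √((-23.4)² + (15.8)²) = √(547.560 + 249.640) = 28.2 km
  4: √((-28.9)² + (17.2)²) = √(835.210 + 295.840) = 33.6 km
  → nearest: 1 (15.3 km)

Q1→1; Q2→4; Q3→3; Q4→3; Q5→1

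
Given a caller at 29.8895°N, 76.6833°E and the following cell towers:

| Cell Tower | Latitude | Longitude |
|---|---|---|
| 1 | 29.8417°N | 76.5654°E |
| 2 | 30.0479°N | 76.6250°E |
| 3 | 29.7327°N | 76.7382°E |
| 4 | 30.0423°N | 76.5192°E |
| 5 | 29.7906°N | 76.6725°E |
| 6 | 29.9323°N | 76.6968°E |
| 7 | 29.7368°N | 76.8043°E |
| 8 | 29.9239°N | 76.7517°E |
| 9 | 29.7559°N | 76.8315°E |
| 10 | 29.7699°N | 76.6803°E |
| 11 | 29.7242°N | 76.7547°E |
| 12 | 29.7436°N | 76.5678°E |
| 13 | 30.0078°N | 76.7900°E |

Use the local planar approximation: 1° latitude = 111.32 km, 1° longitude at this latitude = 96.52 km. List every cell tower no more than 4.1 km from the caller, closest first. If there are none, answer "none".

none

Distances from 29.8895°N, 76.6833°E:
1: √((-0.0478·111.32)² + (-0.1179·96.52)²) = √(28.314063 + 129.497754) = 12.5623 km
2: √((0.1584·111.32)² + (-0.0583·96.52)²) = √(310.925792 + 31.664434) = 18.5092 km
3: √((-0.1568·111.32)² + (0.0549·96.52)²) = √(304.676187 + 28.078850) = 18.2416 km
4: √((0.1528·111.32)² + (-0.1641·96.52)²) = √(289.329758 + 250.871767) = 23.2422 km
5: √((-0.0989·111.32)² + (-0.0108·96.52)²) = √(121.210147 + 1.086631) = 11.0588 km
6: √((0.0428·111.32)² + (0.0135·96.52)²) = √(22.700422 + 1.697861) = 4.9395 km
7: √((-0.1527·111.32)² + (0.1210·96.52)²) = √(288.951178 + 136.397172) = 20.6240 km
8: √((0.0344·111.32)² + (0.0684·96.52)²) = √(14.664366 + 43.585981) = 7.6322 km
9: √((-0.1336·111.32)² + (0.1482·96.52)²) = √(221.186854 + 204.611969) = 20.6349 km
10: √((-0.1196·111.32)² + (-0.0030·96.52)²) = √(177.259188 + 0.083845) = 13.3170 km
11: √((-0.1653·111.32)² + (0.0714·96.52)²) = √(338.604014 + 47.493158) = 19.6494 km
12: √((-0.1459·111.32)² + (-0.1155·96.52)²) = √(263.789181 + 124.279242) = 19.6995 km
13: √((0.1183·111.32)² + (0.1067·96.52)²) = √(173.426670 + 106.062892) = 16.7179 km
Threshold 4.1 km: none within range.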